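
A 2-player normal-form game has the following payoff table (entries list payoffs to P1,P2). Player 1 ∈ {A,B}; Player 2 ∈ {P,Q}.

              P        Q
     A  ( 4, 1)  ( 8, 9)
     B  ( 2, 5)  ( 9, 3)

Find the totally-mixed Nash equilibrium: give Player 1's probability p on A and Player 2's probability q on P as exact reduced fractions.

P1 mixes 1/5 on A; P2 mixes 1/3 on P

P1 indiff ⇒ q·4+(1-q)·8 = q·2+(1-q)·9 ⇒ q(2) = (1-q)(1) ⇒ q = 1/3
P2 indiff ⇒ p·1+(1-p)·5 = p·9+(1-p)·3 ⇒ p(-8) = (1-p)(-2) ⇒ p = 1/5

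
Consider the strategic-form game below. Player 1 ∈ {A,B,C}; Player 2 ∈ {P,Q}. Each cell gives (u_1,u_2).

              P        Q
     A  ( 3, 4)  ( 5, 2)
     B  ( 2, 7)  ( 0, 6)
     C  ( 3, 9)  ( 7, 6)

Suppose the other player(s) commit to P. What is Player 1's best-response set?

u_1(A vs P) = 3
u_1(B vs P) = 2
u_1(C vs P) = 3
max payoff 3 at {A,C}

P1 best: {A,C}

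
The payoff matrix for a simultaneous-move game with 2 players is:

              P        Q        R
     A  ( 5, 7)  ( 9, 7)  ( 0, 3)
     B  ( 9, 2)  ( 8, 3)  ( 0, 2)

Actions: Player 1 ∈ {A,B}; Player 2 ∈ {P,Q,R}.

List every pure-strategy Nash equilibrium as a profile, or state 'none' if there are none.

(A,P): not NE [P1→B gives 9>5]
(A,Q): NE
(A,R): not NE [P2→Q gives 7>3]
(B,P): not NE [P2→Q gives 3>2]
(B,Q): not NE [P1→A gives 9>8]
(B,R): not NE [P2→Q gives 3>2]

NE set: (A,Q)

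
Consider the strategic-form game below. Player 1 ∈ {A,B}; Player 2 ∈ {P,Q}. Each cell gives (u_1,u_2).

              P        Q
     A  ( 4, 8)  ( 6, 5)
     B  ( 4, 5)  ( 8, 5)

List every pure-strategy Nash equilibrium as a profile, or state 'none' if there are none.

NE set: (A,P), (B,P), (B,Q)

(A,P): NE
(A,Q): not NE [P1→B gives 8>6; P2→P gives 8>5]
(B,P): NE
(B,Q): NE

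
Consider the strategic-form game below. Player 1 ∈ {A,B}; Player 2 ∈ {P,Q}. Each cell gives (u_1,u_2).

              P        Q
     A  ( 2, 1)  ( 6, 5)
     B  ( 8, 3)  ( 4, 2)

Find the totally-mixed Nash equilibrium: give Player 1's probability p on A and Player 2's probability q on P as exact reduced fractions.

p=1/5, q=1/4

P1 indiff ⇒ q·2+(1-q)·6 = q·8+(1-q)·4 ⇒ q(-6) = (1-q)(-2) ⇒ q = 1/4
P2 indiff ⇒ p·1+(1-p)·3 = p·5+(1-p)·2 ⇒ p(-4) = (1-p)(-1) ⇒ p = 1/5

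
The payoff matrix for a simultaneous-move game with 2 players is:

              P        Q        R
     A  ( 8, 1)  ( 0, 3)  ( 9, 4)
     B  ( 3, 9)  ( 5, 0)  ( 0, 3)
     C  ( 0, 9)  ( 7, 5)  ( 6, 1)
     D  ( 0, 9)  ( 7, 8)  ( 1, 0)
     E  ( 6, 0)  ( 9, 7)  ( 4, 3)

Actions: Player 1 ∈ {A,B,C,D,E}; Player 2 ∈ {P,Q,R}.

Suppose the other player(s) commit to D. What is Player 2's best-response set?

P2 best: {P}

u_2(P vs D) = 9
u_2(Q vs D) = 8
u_2(R vs D) = 0
max payoff 9 at {P}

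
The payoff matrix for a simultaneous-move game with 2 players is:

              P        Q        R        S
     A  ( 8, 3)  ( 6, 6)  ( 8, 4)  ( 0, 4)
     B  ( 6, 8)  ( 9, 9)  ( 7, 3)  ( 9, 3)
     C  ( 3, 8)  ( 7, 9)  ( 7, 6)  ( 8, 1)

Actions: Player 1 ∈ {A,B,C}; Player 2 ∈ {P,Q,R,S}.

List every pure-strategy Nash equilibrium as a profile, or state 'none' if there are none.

PSNE = {(B,Q)}

(A,P): not NE [P2→Q gives 6>3]
(A,Q): not NE [P1→B gives 9>6]
(A,R): not NE [P2→Q gives 6>4]
(A,S): not NE [P1→B gives 9>0; P2→Q gives 6>4]
(B,P): not NE [P1→A gives 8>6; P2→Q gives 9>8]
(B,Q): NE
(B,R): not NE [P1→A gives 8>7; P2→Q gives 9>3]
(B,S): not NE [P2→Q gives 9>3]
(C,P): not NE [P1→A gives 8>3; P2→Q gives 9>8]
(C,Q): not NE [P1→B gives 9>7]
(C,R): not NE [P1→A gives 8>7; P2→Q gives 9>6]
(C,S): not NE [P1→B gives 9>8; P2→Q gives 9>1]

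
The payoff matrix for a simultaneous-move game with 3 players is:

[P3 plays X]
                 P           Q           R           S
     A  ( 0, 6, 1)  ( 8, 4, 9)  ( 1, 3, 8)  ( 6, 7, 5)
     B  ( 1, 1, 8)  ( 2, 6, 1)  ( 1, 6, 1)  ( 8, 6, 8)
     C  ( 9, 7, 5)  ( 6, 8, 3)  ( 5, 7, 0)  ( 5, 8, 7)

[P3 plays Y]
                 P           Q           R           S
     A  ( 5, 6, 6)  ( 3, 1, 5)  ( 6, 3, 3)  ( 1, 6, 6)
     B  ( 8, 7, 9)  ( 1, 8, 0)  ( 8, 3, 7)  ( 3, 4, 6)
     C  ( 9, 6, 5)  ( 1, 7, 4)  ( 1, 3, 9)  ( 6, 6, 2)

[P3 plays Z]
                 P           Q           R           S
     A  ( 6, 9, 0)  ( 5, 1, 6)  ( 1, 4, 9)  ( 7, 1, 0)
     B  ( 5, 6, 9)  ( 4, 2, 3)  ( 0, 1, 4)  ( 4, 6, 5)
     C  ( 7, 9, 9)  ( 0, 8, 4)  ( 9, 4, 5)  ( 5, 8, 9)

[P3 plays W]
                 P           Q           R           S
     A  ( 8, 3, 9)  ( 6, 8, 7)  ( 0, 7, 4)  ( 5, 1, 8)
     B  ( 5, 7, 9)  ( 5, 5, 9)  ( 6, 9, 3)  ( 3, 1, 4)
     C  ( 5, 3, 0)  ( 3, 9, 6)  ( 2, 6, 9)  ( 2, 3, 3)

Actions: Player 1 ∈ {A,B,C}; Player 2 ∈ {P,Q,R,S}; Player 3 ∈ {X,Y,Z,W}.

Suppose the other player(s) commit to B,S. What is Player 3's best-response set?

P3 best: {X}

u_3(X vs B,S) = 8
u_3(Y vs B,S) = 6
u_3(Z vs B,S) = 5
u_3(W vs B,S) = 4
max payoff 8 at {X}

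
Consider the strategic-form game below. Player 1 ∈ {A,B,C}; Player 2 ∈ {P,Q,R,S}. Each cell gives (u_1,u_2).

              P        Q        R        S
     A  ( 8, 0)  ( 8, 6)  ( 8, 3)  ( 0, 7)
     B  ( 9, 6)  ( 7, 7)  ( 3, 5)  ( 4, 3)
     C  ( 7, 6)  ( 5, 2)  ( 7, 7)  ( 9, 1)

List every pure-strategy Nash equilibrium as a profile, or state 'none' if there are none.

No pure NE.

(A,P): not NE [P1→B gives 9>8; P2→S gives 7>0]
(A,Q): not NE [P2→S gives 7>6]
(A,R): not NE [P2→S gives 7>3]
(A,S): not NE [P1→C gives 9>0]
(B,P): not NE [P2→Q gives 7>6]
(B,Q): not NE [P1→A gives 8>7]
(B,R): not NE [P1→A gives 8>3; P2→Q gives 7>5]
(B,S): not NE [P1→C gives 9>4; P2→Q gives 7>3]
(C,P): not NE [P1→B gives 9>7; P2→R gives 7>6]
(C,Q): not NE [P1→A gives 8>5; P2→R gives 7>2]
(C,R): not NE [P1→A gives 8>7]
(C,S): not NE [P2→R gives 7>1]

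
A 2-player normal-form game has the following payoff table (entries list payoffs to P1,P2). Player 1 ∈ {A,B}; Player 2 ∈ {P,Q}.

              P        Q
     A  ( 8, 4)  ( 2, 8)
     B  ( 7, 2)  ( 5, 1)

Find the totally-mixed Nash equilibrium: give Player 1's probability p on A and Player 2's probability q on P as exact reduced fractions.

(p,q) = (1/5, 3/4)

P1 indiff ⇒ q·8+(1-q)·2 = q·7+(1-q)·5 ⇒ q(1) = (1-q)(3) ⇒ q = 3/4
P2 indiff ⇒ p·4+(1-p)·2 = p·8+(1-p)·1 ⇒ p(-4) = (1-p)(-1) ⇒ p = 1/5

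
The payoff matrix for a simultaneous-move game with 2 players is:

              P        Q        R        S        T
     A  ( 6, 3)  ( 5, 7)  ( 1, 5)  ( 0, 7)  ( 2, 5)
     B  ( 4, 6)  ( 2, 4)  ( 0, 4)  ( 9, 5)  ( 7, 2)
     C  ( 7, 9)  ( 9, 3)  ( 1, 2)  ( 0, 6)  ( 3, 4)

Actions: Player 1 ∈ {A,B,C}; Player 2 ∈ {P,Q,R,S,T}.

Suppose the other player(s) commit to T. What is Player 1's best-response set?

u_1(A vs T) = 2
u_1(B vs T) = 7
u_1(C vs T) = 3
max payoff 7 at {B}

P1 best: {B}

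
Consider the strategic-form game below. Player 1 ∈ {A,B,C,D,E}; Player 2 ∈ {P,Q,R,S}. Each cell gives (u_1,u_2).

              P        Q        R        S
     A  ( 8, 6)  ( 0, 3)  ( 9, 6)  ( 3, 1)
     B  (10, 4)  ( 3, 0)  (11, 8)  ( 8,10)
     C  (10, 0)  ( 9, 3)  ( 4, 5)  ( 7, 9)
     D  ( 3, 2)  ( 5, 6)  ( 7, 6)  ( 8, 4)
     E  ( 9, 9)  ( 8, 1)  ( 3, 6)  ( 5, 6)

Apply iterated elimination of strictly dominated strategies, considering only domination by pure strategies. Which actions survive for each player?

Remaining: P1:{B,C,D} P2:{Q,R,S}

P1 drop A (B beats it: P:10>8 Q:3>0 R:11>9 S:8>3)
P1 drop E (C beats it: P:10>9 Q:9>8 R:4>3 S:7>5)
P2 drop P (R beats it: B:8>4 C:5>0 D:6>2)
P1→{B,C,D} P2→{Q,R,S}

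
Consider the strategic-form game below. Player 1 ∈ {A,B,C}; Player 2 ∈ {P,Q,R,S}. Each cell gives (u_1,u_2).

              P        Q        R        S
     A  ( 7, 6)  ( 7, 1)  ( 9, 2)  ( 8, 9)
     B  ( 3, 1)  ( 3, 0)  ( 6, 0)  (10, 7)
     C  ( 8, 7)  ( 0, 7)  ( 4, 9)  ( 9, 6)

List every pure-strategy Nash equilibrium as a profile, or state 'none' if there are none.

(A,P): not NE [P1→C gives 8>7; P2→S gives 9>6]
(A,Q): not NE [P2→S gives 9>1]
(A,R): not NE [P2→S gives 9>2]
(A,S): not NE [P1→B gives 10>8]
(B,P): not NE [P1→C gives 8>3; P2→S gives 7>1]
(B,Q): not NE [P1→A gives 7>3; P2→S gives 7>0]
(B,R): not NE [P1→A gives 9>6; P2→S gives 7>0]
(B,S): NE
(C,P): not NE [P2→R gives 9>7]
(C,Q): not NE [P1→A gives 7>0; P2→R gives 9>7]
(C,R): not NE [P1→A gives 9>4]
(C,S): not NE [P1→B gives 10>9; P2→R gives 9>6]

NE set: (B,S)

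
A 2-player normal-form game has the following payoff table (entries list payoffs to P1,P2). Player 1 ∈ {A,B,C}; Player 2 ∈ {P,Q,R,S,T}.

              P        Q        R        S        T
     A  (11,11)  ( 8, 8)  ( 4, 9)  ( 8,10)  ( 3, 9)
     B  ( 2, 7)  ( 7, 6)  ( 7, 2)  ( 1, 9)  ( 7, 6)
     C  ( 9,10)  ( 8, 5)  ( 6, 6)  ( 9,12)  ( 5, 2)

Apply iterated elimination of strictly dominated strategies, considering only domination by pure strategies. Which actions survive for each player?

Remaining: P1:{A,C} P2:{P,S}

P2 drop Q (P beats it: A:11>8 B:7>6 C:10>5)
P2 drop R (P beats it: A:11>9 B:7>2 C:10>6)
P2 drop T (P beats it: A:11>9 B:7>6 C:10>2)
P1 drop B (A beats it: P:11>2 S:8>1)
P1→{A,C} P2→{P,S}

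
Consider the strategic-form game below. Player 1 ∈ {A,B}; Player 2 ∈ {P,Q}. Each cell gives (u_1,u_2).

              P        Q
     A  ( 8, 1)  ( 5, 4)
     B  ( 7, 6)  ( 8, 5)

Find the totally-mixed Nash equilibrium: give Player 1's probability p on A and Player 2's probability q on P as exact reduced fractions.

(p,q) = (1/4, 3/4)

P1 indiff ⇒ q·8+(1-q)·5 = q·7+(1-q)·8 ⇒ q(1) = (1-q)(3) ⇒ q = 3/4
P2 indiff ⇒ p·1+(1-p)·6 = p·4+(1-p)·5 ⇒ p(-3) = (1-p)(-1) ⇒ p = 1/4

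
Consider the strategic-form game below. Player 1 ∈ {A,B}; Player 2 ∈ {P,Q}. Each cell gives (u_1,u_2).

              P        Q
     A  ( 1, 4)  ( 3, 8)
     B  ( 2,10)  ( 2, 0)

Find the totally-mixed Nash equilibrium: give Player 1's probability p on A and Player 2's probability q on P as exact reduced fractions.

P1 mixes 5/7 on A; P2 mixes 1/2 on P

P1 indiff ⇒ q·1+(1-q)·3 = q·2+(1-q)·2 ⇒ q(-1) = (1-q)(-1) ⇒ q = 1/2
P2 indiff ⇒ p·4+(1-p)·10 = p·8+(1-p)·0 ⇒ p(-4) = (1-p)(-10) ⇒ p = 5/7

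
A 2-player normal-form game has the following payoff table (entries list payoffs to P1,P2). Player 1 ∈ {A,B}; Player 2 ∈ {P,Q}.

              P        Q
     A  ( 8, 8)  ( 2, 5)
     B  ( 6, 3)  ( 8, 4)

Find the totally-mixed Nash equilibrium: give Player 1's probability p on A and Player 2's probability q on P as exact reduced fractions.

P1 indiff ⇒ q·8+(1-q)·2 = q·6+(1-q)·8 ⇒ q(2) = (1-q)(6) ⇒ q = 3/4
P2 indiff ⇒ p·8+(1-p)·3 = p·5+(1-p)·4 ⇒ p(3) = (1-p)(1) ⇒ p = 1/4

p=1/4, q=3/4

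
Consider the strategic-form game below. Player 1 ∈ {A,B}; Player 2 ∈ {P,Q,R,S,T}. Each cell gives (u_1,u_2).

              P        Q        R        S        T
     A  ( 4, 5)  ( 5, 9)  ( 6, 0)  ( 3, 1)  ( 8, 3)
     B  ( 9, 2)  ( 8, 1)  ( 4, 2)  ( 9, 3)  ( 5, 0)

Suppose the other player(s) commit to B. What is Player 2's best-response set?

u_2(P vs B) = 2
u_2(Q vs B) = 1
u_2(R vs B) = 2
u_2(S vs B) = 3
u_2(T vs B) = 0
max payoff 3 at {S}

P2 best: {S}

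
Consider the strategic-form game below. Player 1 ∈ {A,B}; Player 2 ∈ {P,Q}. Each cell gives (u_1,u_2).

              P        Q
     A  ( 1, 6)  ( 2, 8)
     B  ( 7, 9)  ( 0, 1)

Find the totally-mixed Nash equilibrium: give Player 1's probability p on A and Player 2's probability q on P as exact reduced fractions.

p=4/5, q=1/4

P1 indiff ⇒ q·1+(1-q)·2 = q·7+(1-q)·0 ⇒ q(-6) = (1-q)(-2) ⇒ q = 1/4
P2 indiff ⇒ p·6+(1-p)·9 = p·8+(1-p)·1 ⇒ p(-2) = (1-p)(-8) ⇒ p = 4/5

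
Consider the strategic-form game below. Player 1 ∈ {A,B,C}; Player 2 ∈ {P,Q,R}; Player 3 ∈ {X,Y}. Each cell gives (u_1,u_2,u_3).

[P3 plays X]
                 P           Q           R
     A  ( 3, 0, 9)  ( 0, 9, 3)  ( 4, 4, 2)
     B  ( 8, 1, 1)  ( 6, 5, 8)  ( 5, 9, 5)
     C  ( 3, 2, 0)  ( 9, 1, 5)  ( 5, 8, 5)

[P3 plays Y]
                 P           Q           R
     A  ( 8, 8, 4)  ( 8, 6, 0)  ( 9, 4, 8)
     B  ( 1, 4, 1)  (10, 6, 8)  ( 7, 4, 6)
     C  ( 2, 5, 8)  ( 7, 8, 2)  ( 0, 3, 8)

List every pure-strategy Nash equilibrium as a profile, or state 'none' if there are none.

(A,P,X): not NE [P1→B gives 8>3; P2→Q gives 9>0]
(A,P,Y): not NE [P3→X gives 9>4]
(A,Q,X): not NE [P1→C gives 9>0]
(A,Q,Y): not NE [P1→B gives 10>8; P2→P gives 8>6; P3→X gives 3>0]
(A,R,X): not NE [P1→C gives 5>4; P2→Q gives 9>4; P3→Y gives 8>2]
(A,R,Y): not NE [P2→P gives 8>4]
(B,P,X): not NE [P2→R gives 9>1]
(B,P,Y): not NE [P1→A gives 8>1; P2→Q gives 6>4]
(B,Q,X): not NE [P1→C gives 9>6; P2→R gives 9>5]
(B,Q,Y): NE
(B,R,X): not NE [P3→Y gives 6>5]
(B,R,Y): not NE [P1→A gives 9>7; P2→Q gives 6>4]
(C,P,X): not NE [P1→B gives 8>3; P2→R gives 8>2; P3→Y gives 8>0]
(C,P,Y): not NE [P1→A gives 8>2; P2→Q gives 8>5]
(C,Q,X): not NE [P2→R gives 8>1]
(C,Q,Y): not NE [P1→B gives 10>7; P3→X gives 5>2]
(C,R,X): not NE [P3→Y gives 8>5]
(C,R,Y): not NE [P1→A gives 9>0; P2→Q gives 8>3]

Nash profiles: (B,Q,Y)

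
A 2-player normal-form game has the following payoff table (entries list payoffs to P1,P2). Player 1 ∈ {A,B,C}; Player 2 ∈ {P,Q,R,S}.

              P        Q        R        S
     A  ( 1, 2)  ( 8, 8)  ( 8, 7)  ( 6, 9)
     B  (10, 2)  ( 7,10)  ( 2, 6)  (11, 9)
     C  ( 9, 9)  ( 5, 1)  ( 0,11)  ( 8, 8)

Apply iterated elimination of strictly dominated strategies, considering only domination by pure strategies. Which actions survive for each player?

P1 drop C (B beats it: P:10>9 Q:7>5 R:2>0 S:11>8)
P2 drop P (Q beats it: A:8>2 B:10>2)
P2 drop R (Q beats it: A:8>7 B:10>6)
P1→{A,B} P2→{Q,S}

IESDS → P1:{A,B} P2:{Q,S}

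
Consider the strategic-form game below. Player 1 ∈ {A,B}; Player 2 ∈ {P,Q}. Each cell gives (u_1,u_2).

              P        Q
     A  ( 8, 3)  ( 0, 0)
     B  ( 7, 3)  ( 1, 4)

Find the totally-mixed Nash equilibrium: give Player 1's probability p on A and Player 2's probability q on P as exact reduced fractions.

P1 indiff ⇒ q·8+(1-q)·0 = q·7+(1-q)·1 ⇒ q(1) = (1-q)(1) ⇒ q = 1/2
P2 indiff ⇒ p·3+(1-p)·3 = p·0+(1-p)·4 ⇒ p(3) = (1-p)(1) ⇒ p = 1/4

P1 mixes 1/4 on A; P2 mixes 1/2 on P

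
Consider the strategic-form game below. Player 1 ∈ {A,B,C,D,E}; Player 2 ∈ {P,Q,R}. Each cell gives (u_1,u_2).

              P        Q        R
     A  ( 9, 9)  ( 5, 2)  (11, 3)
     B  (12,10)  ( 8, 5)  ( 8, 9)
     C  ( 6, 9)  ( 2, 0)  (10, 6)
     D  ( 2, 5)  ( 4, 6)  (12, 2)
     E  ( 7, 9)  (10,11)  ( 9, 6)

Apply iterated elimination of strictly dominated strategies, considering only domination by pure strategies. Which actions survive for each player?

Survivors P1:{B,E} P2:{P,Q}

P1 drop C (A beats it: P:9>6 Q:5>2 R:11>10)
P2 drop R (P beats it: A:9>3 B:10>9 D:5>2 E:9>6)
P1 drop A (B beats it: P:12>9 Q:8>5)
P1 drop D (B beats it: P:12>2 Q:8>4)
P1→{B,E} P2→{P,Q}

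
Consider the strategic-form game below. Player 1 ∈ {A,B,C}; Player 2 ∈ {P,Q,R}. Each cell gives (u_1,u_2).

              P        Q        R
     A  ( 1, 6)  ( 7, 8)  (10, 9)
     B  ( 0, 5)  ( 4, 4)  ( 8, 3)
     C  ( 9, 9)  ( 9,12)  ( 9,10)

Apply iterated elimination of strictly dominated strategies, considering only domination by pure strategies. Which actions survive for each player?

IESDS → P1:{A,C} P2:{Q,R}

P1 drop B (A beats it: P:1>0 Q:7>4 R:10>8)
P2 drop P (Q beats it: A:8>6 C:12>9)
P1→{A,C} P2→{Q,R}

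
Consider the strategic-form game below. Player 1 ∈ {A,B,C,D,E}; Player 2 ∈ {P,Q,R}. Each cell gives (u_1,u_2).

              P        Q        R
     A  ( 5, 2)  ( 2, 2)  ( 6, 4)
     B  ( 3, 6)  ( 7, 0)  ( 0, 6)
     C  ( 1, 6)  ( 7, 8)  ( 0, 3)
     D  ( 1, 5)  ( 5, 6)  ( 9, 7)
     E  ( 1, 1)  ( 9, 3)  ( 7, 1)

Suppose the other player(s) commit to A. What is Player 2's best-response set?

u_2(P vs A) = 2
u_2(Q vs A) = 2
u_2(R vs A) = 4
max payoff 4 at {R}

BR_2 = {R}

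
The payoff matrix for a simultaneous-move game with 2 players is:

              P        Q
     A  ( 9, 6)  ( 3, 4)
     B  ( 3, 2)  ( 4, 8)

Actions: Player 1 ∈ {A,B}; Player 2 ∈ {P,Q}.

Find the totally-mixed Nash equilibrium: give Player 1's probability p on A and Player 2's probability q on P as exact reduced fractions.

P1 mixes 3/4 on A; P2 mixes 1/7 on P

P1 indiff ⇒ q·9+(1-q)·3 = q·3+(1-q)·4 ⇒ q(6) = (1-q)(1) ⇒ q = 1/7
P2 indiff ⇒ p·6+(1-p)·2 = p·4+(1-p)·8 ⇒ p(2) = (1-p)(6) ⇒ p = 3/4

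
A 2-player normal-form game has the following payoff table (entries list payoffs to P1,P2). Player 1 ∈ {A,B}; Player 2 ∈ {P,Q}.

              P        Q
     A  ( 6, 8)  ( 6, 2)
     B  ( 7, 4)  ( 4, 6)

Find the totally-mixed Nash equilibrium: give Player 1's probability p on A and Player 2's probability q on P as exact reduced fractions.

P1 indiff ⇒ q·6+(1-q)·6 = q·7+(1-q)·4 ⇒ q(-1) = (1-q)(-2) ⇒ q = 2/3
P2 indiff ⇒ p·8+(1-p)·4 = p·2+(1-p)·6 ⇒ p(6) = (1-p)(2) ⇒ p = 1/4

p=1/4, q=2/3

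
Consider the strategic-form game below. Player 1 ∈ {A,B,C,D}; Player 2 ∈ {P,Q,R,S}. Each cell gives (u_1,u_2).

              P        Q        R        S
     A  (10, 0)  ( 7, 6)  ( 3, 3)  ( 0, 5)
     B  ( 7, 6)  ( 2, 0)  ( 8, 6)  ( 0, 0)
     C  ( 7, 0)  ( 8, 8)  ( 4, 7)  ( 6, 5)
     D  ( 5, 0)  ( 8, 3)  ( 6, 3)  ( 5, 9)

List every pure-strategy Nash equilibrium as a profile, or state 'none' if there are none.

NE set: (B,R), (C,Q)

(A,P): not NE [P2→Q gives 6>0]
(A,Q): not NE [P1→D gives 8>7]
(A,R): not NE [P1→B gives 8>3; P2→Q gives 6>3]
(A,S): not NE [P1→C gives 6>0; P2→Q gives 6>5]
(B,P): not NE [P1→A gives 10>7]
(B,Q): not NE [P1→D gives 8>2; P2→R gives 6>0]
(B,R): NE
(B,S): not NE [P1→C gives 6>0; P2→R gives 6>0]
(C,P): not NE [P1→A gives 10>7; P2→Q gives 8>0]
(C,Q): NE
(C,R): not NE [P1→B gives 8>4; P2→Q gives 8>7]
(C,S): not NE [P2→Q gives 8>5]
(D,P): not NE [P1→A gives 10>5; P2→S gives 9>0]
(D,Q): not NE [P2→S gives 9>3]
(D,R): not NE [P1→B gives 8>6; P2→S gives 9>3]
(D,S): not NE [P1→C gives 6>5]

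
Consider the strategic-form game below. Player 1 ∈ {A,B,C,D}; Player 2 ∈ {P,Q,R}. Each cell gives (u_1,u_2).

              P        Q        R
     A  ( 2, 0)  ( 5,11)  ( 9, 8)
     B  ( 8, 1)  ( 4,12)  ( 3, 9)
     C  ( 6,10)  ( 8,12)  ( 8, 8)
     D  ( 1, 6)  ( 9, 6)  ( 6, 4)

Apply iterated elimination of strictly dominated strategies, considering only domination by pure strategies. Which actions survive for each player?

P2 drop R (Q beats it: A:11>8 B:12>9 C:12>8 D:6>4)
P1 drop A (C beats it: P:6>2 Q:8>5)
P1→{B,C,D} P2→{P,Q}

IESDS → P1:{B,C,D} P2:{P,Q}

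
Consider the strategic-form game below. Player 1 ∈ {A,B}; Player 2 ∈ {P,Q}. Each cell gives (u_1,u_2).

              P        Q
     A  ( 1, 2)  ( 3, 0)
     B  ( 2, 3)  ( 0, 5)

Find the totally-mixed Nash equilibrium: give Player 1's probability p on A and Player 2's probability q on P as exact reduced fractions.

P1 indiff ⇒ q·1+(1-q)·3 = q·2+(1-q)·0 ⇒ q(-1) = (1-q)(-3) ⇒ q = 3/4
P2 indiff ⇒ p·2+(1-p)·3 = p·0+(1-p)·5 ⇒ p(2) = (1-p)(2) ⇒ p = 1/2

p=1/2, q=3/4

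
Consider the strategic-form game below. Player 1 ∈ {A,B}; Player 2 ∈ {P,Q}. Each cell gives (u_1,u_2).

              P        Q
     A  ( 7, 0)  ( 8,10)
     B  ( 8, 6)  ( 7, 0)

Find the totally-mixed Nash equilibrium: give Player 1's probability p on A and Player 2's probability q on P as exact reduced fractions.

P1 indiff ⇒ q·7+(1-q)·8 = q·8+(1-q)·7 ⇒ q(-1) = (1-q)(-1) ⇒ q = 1/2
P2 indiff ⇒ p·0+(1-p)·6 = p·10+(1-p)·0 ⇒ p(-10) = (1-p)(-6) ⇒ p = 3/8

(p,q) = (3/8, 1/2)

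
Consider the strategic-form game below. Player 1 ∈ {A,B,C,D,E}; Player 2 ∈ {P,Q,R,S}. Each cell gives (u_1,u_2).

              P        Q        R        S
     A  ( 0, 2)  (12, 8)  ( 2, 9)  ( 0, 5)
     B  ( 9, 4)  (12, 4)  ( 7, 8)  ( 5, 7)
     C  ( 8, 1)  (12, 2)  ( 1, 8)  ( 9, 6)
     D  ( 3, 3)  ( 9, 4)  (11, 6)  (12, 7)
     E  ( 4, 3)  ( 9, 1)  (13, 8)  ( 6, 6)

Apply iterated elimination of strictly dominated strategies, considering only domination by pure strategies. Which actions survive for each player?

Survivors P1:{D,E} P2:{R,S}

P2 drop P (R beats it: A:9>2 B:8>4 C:8>1 D:6>3 E:8>3)
P2 drop Q (R beats it: A:9>8 B:8>4 C:8>2 D:6>4 E:8>1)
P1 drop A (B beats it: R:7>2 S:5>0)
P1 drop B (D beats it: R:11>7 S:12>5)
P1 drop C (D beats it: R:11>1 S:12>9)
P1→{D,E} P2→{R,S}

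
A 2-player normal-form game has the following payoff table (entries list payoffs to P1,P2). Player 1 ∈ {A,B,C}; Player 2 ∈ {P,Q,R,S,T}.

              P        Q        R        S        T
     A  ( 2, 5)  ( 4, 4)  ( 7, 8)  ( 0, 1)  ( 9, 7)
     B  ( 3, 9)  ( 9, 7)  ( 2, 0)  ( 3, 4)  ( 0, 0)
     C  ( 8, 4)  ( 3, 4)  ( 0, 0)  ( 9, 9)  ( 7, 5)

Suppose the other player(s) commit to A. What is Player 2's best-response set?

u_2(P vs A) = 5
u_2(Q vs A) = 4
u_2(R vs A) = 8
u_2(S vs A) = 1
u_2(T vs A) = 7
max payoff 8 at {R}

argmax u_2 = {R}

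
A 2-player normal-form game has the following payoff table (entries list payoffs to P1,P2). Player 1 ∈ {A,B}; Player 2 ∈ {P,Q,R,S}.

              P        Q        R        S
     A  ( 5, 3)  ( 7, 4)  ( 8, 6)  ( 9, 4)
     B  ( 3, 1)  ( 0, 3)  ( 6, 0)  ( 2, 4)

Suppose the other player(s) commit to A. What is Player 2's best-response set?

argmax u_2 = {R}

u_2(P vs A) = 3
u_2(Q vs A) = 4
u_2(R vs A) = 6
u_2(S vs A) = 4
max payoff 6 at {R}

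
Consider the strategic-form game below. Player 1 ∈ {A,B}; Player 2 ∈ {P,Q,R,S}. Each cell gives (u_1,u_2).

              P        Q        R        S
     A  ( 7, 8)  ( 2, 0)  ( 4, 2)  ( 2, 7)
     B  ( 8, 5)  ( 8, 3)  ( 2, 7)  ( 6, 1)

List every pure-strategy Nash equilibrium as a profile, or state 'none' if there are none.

Equilibria: none

(A,P): not NE [P1→B gives 8>7]
(A,Q): not NE [P1→B gives 8>2; P2→P gives 8>0]
(A,R): not NE [P2→P gives 8>2]
(A,S): not NE [P1→B gives 6>2; P2→P gives 8>7]
(B,P): not NE [P2→R gives 7>5]
(B,Q): not NE [P2→R gives 7>3]
(B,R): not NE [P1→A gives 4>2]
(B,S): not NE [P2→R gives 7>1]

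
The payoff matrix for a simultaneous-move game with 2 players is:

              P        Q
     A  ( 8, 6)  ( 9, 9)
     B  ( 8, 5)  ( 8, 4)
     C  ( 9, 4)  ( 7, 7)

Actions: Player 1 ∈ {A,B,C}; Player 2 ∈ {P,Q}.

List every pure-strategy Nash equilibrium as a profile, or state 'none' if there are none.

Nash profiles: (A,Q)

(A,P): not NE [P1→C gives 9>8; P2→Q gives 9>6]
(A,Q): NE
(B,P): not NE [P1→C gives 9>8]
(B,Q): not NE [P1→A gives 9>8; P2→P gives 5>4]
(C,P): not NE [P2→Q gives 7>4]
(C,Q): not NE [P1→A gives 9>7]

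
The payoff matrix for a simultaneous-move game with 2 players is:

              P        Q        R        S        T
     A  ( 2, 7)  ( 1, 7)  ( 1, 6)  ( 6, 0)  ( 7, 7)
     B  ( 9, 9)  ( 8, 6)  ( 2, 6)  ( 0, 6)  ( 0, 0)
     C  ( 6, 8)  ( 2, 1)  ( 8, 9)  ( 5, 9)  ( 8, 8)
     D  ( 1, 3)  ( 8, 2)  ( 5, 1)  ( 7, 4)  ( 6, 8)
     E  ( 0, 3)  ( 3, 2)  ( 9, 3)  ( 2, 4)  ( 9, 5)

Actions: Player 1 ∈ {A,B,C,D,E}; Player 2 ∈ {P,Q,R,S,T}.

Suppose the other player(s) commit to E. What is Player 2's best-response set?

BR_2 = {T}

u_2(P vs E) = 3
u_2(Q vs E) = 2
u_2(R vs E) = 3
u_2(S vs E) = 4
u_2(T vs E) = 5
max payoff 5 at {T}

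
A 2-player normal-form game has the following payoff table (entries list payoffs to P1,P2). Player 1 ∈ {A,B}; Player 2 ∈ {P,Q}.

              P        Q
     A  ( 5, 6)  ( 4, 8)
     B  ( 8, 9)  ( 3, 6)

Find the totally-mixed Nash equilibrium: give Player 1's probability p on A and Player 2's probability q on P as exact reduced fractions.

P1 indiff ⇒ q·5+(1-q)·4 = q·8+(1-q)·3 ⇒ q(-3) = (1-q)(-1) ⇒ q = 1/4
P2 indiff ⇒ p·6+(1-p)·9 = p·8+(1-p)·6 ⇒ p(-2) = (1-p)(-3) ⇒ p = 3/5

(p,q) = (3/5, 1/4)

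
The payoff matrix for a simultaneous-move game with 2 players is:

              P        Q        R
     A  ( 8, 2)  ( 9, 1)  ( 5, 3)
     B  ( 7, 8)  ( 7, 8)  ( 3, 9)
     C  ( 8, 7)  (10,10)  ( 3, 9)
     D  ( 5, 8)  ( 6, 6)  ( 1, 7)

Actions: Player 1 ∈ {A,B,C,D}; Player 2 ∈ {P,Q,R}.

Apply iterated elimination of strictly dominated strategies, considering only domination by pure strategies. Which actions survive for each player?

Survivors P1:{A,C} P2:{Q,R}

P1 drop B (A beats it: P:8>7 Q:9>7 R:5>3)
P1 drop D (A beats it: P:8>5 Q:9>6 R:5>1)
P2 drop P (R beats it: A:3>2 C:9>7)
P1→{A,C} P2→{Q,R}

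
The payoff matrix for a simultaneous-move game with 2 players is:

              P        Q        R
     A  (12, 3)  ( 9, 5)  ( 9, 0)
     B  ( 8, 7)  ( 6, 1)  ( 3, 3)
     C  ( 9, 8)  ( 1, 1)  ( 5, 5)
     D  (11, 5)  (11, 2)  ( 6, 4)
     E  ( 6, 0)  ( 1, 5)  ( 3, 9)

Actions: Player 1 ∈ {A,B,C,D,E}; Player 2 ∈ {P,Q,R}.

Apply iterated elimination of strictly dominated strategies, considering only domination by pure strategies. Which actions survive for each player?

P1 drop B (A beats it: P:12>8 Q:9>6 R:9>3)
P1 drop C (A beats it: P:12>9 Q:9>1 R:9>5)
P1 drop E (A beats it: P:12>6 Q:9>1 R:9>3)
P2 drop R (P beats it: A:3>0 D:5>4)
P1→{A,D} P2→{P,Q}

Survivors P1:{A,D} P2:{P,Q}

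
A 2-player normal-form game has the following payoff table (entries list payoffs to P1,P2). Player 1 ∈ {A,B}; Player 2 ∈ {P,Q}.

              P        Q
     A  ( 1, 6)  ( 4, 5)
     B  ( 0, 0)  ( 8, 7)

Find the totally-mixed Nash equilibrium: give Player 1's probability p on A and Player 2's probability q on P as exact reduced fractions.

P1 indiff ⇒ q·1+(1-q)·4 = q·0+(1-q)·8 ⇒ q(1) = (1-q)(4) ⇒ q = 4/5
P2 indiff ⇒ p·6+(1-p)·0 = p·5+(1-p)·7 ⇒ p(1) = (1-p)(7) ⇒ p = 7/8

p=7/8, q=4/5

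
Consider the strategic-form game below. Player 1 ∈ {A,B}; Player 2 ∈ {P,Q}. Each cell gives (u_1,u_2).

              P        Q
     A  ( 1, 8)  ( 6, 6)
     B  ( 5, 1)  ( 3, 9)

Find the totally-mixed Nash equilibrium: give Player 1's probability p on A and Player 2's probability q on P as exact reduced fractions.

P1 indiff ⇒ q·1+(1-q)·6 = q·5+(1-q)·3 ⇒ q(-4) = (1-q)(-3) ⇒ q = 3/7
P2 indiff ⇒ p·8+(1-p)·1 = p·6+(1-p)·9 ⇒ p(2) = (1-p)(8) ⇒ p = 4/5

(p,q) = (4/5, 3/7)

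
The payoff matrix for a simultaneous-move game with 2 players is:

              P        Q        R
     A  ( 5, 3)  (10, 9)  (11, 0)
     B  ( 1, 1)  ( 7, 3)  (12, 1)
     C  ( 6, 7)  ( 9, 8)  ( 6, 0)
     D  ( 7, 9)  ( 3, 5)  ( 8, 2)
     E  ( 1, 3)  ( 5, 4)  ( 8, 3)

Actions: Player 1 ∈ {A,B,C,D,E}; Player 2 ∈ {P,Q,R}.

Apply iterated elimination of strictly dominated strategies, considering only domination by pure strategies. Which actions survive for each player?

P1 drop E (A beats it: P:5>1 Q:10>5 R:11>8)
P2 drop R (Q beats it: A:9>0 B:3>1 C:8>0 D:5>2)
P1 drop B (A beats it: P:5>1 Q:10>7)
P1→{A,C,D} P2→{P,Q}

IESDS → P1:{A,C,D} P2:{P,Q}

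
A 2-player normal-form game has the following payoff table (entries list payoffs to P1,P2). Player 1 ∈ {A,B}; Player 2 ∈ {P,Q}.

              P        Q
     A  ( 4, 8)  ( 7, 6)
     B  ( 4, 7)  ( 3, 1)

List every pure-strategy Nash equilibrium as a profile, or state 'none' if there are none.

Nash profiles: (A,P), (B,P)

(A,P): NE
(A,Q): not NE [P2→P gives 8>6]
(B,P): NE
(B,Q): not NE [P1→A gives 7>3; P2→P gives 7>1]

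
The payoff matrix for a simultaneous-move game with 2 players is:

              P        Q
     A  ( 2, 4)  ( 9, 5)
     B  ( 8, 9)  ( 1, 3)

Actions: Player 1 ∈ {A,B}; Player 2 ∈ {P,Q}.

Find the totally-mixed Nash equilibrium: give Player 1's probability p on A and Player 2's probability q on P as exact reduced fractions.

p=6/7, q=4/7

P1 indiff ⇒ q·2+(1-q)·9 = q·8+(1-q)·1 ⇒ q(-6) = (1-q)(-8) ⇒ q = 4/7
P2 indiff ⇒ p·4+(1-p)·9 = p·5+(1-p)·3 ⇒ p(-1) = (1-p)(-6) ⇒ p = 6/7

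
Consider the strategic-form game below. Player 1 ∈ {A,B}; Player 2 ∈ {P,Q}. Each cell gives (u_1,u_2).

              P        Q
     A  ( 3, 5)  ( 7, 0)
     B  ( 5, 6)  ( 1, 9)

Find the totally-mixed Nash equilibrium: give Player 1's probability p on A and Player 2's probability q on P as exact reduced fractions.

(p,q) = (3/8, 3/4)

P1 indiff ⇒ q·3+(1-q)·7 = q·5+(1-q)·1 ⇒ q(-2) = (1-q)(-6) ⇒ q = 3/4
P2 indiff ⇒ p·5+(1-p)·6 = p·0+(1-p)·9 ⇒ p(5) = (1-p)(3) ⇒ p = 3/8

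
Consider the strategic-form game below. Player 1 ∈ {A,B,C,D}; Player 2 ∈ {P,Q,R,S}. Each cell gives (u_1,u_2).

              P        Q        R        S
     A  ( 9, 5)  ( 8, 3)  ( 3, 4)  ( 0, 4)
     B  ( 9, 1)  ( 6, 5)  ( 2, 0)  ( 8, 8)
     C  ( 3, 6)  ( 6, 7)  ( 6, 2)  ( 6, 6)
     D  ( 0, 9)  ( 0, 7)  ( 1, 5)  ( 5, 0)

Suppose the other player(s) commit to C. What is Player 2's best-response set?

u_2(P vs C) = 6
u_2(Q vs C) = 7
u_2(R vs C) = 2
u_2(S vs C) = 6
max payoff 7 at {Q}

argmax u_2 = {Q}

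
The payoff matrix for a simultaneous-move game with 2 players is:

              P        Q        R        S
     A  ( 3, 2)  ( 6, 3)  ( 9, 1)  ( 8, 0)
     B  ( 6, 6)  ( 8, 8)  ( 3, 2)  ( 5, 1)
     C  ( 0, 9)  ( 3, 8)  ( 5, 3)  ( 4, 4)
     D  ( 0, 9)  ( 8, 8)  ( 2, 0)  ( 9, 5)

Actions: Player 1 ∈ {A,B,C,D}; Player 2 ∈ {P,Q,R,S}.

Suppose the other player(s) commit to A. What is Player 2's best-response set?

u_2(P vs A) = 2
u_2(Q vs A) = 3
u_2(R vs A) = 1
u_2(S vs A) = 0
max payoff 3 at {Q}

BR_2 = {Q}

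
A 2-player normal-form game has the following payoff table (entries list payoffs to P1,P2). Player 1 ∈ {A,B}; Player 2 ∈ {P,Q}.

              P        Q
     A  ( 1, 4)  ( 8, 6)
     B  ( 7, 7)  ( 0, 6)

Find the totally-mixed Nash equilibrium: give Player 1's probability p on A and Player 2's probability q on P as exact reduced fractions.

p=1/3, q=4/7

P1 indiff ⇒ q·1+(1-q)·8 = q·7+(1-q)·0 ⇒ q(-6) = (1-q)(-8) ⇒ q = 4/7
P2 indiff ⇒ p·4+(1-p)·7 = p·6+(1-p)·6 ⇒ p(-2) = (1-p)(-1) ⇒ p = 1/3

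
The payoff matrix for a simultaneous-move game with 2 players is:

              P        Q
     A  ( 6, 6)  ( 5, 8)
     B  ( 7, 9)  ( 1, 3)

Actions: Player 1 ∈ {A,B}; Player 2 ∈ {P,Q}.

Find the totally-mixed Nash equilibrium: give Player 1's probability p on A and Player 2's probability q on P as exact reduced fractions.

P1 indiff ⇒ q·6+(1-q)·5 = q·7+(1-q)·1 ⇒ q(-1) = (1-q)(-4) ⇒ q = 4/5
P2 indiff ⇒ p·6+(1-p)·9 = p·8+(1-p)·3 ⇒ p(-2) = (1-p)(-6) ⇒ p = 3/4

P1 mixes 3/4 on A; P2 mixes 4/5 on P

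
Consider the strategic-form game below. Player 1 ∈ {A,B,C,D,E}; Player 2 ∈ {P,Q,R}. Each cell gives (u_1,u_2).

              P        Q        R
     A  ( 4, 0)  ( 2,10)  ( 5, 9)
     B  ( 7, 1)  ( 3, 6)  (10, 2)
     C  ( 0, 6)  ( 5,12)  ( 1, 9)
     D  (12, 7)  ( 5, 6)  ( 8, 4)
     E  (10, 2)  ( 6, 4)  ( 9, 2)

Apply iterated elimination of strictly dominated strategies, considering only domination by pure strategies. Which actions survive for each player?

Remaining: P1:{D,E} P2:{P,Q}

P1 drop A (B beats it: P:7>4 Q:3>2 R:10>5)
P1 drop C (E beats it: P:10>0 Q:6>5 R:9>1)
P2 drop R (Q beats it: B:6>2 D:6>4 E:4>2)
P1 drop B (D beats it: P:12>7 Q:5>3)
P1→{D,E} P2→{P,Q}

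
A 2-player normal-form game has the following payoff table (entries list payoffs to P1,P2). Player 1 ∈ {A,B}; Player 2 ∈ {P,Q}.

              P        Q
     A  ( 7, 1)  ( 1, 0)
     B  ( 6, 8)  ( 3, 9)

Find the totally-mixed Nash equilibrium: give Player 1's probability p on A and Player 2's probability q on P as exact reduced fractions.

P1 indiff ⇒ q·7+(1-q)·1 = q·6+(1-q)·3 ⇒ q(1) = (1-q)(2) ⇒ q = 2/3
P2 indiff ⇒ p·1+(1-p)·8 = p·0+(1-p)·9 ⇒ p(1) = (1-p)(1) ⇒ p = 1/2

(p,q) = (1/2, 2/3)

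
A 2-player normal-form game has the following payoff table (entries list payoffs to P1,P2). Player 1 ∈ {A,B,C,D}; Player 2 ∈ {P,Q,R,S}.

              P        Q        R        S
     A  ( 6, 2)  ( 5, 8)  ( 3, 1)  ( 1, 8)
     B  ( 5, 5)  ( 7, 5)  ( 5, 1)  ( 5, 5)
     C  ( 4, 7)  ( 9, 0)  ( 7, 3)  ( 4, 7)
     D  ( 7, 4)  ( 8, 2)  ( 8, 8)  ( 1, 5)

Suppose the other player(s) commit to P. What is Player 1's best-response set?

argmax u_1 = {D}

u_1(A vs P) = 6
u_1(B vs P) = 5
u_1(C vs P) = 4
u_1(D vs P) = 7
max payoff 7 at {D}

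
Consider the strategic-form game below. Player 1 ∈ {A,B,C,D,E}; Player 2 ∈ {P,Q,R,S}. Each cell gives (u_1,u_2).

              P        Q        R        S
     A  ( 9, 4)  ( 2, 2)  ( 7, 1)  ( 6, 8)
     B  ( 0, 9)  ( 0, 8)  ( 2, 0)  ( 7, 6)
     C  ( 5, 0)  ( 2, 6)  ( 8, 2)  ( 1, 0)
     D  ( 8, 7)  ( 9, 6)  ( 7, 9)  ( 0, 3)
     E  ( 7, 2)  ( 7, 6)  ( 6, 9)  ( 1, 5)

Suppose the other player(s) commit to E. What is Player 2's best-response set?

P2 best: {R}

u_2(P vs E) = 2
u_2(Q vs E) = 6
u_2(R vs E) = 9
u_2(S vs E) = 5
max payoff 9 at {R}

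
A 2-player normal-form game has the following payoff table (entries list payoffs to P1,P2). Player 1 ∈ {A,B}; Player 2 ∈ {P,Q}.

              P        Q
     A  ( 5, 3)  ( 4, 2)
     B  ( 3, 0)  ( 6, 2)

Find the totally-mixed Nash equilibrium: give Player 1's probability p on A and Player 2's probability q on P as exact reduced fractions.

p=2/3, q=1/2

P1 indiff ⇒ q·5+(1-q)·4 = q·3+(1-q)·6 ⇒ q(2) = (1-q)(2) ⇒ q = 1/2
P2 indiff ⇒ p·3+(1-p)·0 = p·2+(1-p)·2 ⇒ p(1) = (1-p)(2) ⇒ p = 2/3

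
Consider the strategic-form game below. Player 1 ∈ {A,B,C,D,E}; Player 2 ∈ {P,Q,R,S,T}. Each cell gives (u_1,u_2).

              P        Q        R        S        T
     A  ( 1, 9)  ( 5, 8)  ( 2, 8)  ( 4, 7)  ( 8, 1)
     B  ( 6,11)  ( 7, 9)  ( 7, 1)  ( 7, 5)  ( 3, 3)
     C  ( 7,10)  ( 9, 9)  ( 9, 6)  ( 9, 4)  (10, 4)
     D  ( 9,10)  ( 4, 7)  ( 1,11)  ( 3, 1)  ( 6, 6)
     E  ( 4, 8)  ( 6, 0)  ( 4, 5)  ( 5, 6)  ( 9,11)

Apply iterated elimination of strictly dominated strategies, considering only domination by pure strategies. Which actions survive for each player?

P1 drop A (C beats it: P:7>1 Q:9>5 R:9>2 S:9>4 T:10>8)
P1 drop B (C beats it: P:7>6 Q:9>7 R:9>7 S:9>7 T:10>3)
P1 drop E (C beats it: P:7>4 Q:9>6 R:9>4 S:9>5 T:10>9)
P2 drop Q (P beats it: C:10>9 D:10>7)
P2 drop S (P beats it: C:10>4 D:10>1)
P2 drop T (P beats it: C:10>4 D:10>6)
P1→{C,D} P2→{P,R}

IESDS → P1:{C,D} P2:{P,R}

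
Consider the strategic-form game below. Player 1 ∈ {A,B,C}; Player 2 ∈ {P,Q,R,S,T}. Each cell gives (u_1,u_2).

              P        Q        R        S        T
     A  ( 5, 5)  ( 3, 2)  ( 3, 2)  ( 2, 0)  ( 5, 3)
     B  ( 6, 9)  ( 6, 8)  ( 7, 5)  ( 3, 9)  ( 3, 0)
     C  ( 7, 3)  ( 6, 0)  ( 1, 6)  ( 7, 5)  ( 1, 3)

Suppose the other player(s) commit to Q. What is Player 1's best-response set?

BR_1 = {B,C}

u_1(A vs Q) = 3
u_1(B vs Q) = 6
u_1(C vs Q) = 6
max payoff 6 at {B,C}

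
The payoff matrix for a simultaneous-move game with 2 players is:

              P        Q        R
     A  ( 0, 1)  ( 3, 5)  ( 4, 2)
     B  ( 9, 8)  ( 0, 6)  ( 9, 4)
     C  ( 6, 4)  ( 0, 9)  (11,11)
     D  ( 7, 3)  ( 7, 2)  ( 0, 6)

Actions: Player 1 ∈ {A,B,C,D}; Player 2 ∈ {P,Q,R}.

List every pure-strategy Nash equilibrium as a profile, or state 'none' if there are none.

(A,P): not NE [P1→B gives 9>0; P2→Q gives 5>1]
(A,Q): not NE [P1→D gives 7>3]
(A,R): not NE [P1→C gives 11>4; P2→Q gives 5>2]
(B,P): NE
(B,Q): not NE [P1→D gives 7>0; P2→P gives 8>6]
(B,R): not NE [P1→C gives 11>9; P2→P gives 8>4]
(C,P): not NE [P1→B gives 9>6; P2→R gives 11>4]
(C,Q): not NE [P1→D gives 7>0; P2→R gives 11>9]
(C,R): NE
(D,P): not NE [P1→B gives 9>7; P2→R gives 6>3]
(D,Q): not NE [P2→R gives 6>2]
(D,R): not NE [P1→C gives 11>0]

Nash profiles: (B,P), (C,R)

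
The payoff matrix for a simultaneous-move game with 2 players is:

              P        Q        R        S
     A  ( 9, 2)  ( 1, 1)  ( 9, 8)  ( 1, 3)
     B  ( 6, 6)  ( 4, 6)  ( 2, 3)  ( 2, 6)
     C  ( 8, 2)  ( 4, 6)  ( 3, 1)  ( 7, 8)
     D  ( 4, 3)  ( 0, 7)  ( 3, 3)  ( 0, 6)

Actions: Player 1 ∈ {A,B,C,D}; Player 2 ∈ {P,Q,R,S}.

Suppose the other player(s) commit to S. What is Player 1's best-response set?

BR_1 = {C}

u_1(A vs S) = 1
u_1(B vs S) = 2
u_1(C vs S) = 7
u_1(D vs S) = 0
max payoff 7 at {C}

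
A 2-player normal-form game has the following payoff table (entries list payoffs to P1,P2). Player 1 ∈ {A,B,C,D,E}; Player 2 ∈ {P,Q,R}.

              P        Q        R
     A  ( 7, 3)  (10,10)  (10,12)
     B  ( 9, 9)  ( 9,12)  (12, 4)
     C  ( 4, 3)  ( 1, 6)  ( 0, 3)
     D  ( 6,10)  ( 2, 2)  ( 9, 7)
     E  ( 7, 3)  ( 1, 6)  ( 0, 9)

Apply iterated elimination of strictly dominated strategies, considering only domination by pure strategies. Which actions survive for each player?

IESDS → P1:{A,B} P2:{Q,R}

P1 drop C (A beats it: P:7>4 Q:10>1 R:10>0)
P1 drop D (A beats it: P:7>6 Q:10>2 R:10>9)
P1 drop E (B beats it: P:9>7 Q:9>1 R:12>0)
P2 drop P (Q beats it: A:10>3 B:12>9)
P1→{A,B} P2→{Q,R}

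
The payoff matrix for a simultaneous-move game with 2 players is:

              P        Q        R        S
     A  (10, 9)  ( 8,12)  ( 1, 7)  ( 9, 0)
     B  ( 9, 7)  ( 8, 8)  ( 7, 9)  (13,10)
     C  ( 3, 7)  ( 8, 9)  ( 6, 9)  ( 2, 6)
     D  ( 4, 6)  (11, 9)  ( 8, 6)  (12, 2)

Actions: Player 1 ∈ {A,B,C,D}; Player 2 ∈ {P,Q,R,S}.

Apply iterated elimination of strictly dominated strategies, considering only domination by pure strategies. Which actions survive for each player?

P1 drop C (D beats it: P:4>3 Q:11>8 R:8>6 S:12>2)
P2 drop P (Q beats it: A:12>9 B:8>7 D:9>6)
P1 drop A (D beats it: Q:11>8 R:8>1 S:12>9)
P1→{B,D} P2→{Q,R,S}

IESDS → P1:{B,D} P2:{Q,R,S}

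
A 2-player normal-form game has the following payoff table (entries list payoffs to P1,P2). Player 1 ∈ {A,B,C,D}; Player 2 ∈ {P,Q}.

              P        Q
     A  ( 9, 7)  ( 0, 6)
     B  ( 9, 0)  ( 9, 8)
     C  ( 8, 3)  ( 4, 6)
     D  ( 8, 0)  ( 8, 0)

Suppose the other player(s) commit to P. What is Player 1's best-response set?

u_1(A vs P) = 9
u_1(B vs P) = 9
u_1(C vs P) = 8
u_1(D vs P) = 8
max payoff 9 at {A,B}

P1 best: {A,B}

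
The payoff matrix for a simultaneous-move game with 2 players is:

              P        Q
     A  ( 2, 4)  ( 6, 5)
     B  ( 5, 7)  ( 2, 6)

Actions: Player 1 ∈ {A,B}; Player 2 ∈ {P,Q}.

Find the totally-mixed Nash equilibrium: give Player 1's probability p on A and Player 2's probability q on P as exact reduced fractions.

P1 mixes 1/2 on A; P2 mixes 4/7 on P

P1 indiff ⇒ q·2+(1-q)·6 = q·5+(1-q)·2 ⇒ q(-3) = (1-q)(-4) ⇒ q = 4/7
P2 indiff ⇒ p·4+(1-p)·7 = p·5+(1-p)·6 ⇒ p(-1) = (1-p)(-1) ⇒ p = 1/2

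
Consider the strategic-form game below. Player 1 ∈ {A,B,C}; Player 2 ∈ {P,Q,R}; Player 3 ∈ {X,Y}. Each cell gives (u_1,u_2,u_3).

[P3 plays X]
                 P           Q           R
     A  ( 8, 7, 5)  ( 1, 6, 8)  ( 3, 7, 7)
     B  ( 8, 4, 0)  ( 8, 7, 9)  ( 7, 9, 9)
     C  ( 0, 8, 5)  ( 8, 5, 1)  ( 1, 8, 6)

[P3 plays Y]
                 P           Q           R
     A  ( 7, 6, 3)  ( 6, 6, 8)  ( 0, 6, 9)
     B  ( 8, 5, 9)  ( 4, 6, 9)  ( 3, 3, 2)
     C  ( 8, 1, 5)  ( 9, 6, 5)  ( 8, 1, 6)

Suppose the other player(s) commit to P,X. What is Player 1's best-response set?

u_1(A vs P,X) = 8
u_1(B vs P,X) = 8
u_1(C vs P,X) = 0
max payoff 8 at {A,B}

argmax u_1 = {A,B}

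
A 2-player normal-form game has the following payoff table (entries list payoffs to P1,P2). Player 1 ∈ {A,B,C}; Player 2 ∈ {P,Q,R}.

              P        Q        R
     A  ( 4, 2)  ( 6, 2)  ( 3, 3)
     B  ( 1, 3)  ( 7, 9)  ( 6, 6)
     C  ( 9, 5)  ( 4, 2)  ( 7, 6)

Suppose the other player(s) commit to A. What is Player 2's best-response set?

P2 best: {R}

u_2(P vs A) = 2
u_2(Q vs A) = 2
u_2(R vs A) = 3
max payoff 3 at {R}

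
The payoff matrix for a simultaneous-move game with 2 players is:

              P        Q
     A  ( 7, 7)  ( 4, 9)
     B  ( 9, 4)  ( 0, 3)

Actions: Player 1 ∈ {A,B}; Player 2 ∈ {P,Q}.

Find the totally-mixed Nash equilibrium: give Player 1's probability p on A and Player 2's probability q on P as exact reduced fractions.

P1 indiff ⇒ q·7+(1-q)·4 = q·9+(1-q)·0 ⇒ q(-2) = (1-q)(-4) ⇒ q = 2/3
P2 indiff ⇒ p·7+(1-p)·4 = p·9+(1-p)·3 ⇒ p(-2) = (1-p)(-1) ⇒ p = 1/3

(p,q) = (1/3, 2/3)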